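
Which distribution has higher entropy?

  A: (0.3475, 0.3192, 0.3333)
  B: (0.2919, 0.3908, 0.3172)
A

Both distributions are close to uniform, making this a harder comparison.

H(A) = 1.5841 bits
H(B) = 1.5737 bits

The distribution closer to uniform has higher entropy.
Answer: A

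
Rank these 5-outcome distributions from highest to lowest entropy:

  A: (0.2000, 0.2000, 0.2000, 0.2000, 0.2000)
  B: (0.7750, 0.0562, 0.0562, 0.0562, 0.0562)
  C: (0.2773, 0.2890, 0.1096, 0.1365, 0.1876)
A > C > B

Key insight: Entropy is maximized by uniform distributions and minimized by concentrated distributions.

- Uniform distributions have maximum entropy log₂(5) = 2.3219 bits
- The more "peaked" or concentrated a distribution, the lower its entropy

Entropies:
  H(A) = 2.3219 bits
  H(B) = 1.2192 bits
  H(C) = 2.2254 bits

Ranking: A > C > B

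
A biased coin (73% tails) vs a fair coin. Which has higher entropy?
Fair coin

The fair coin is uniform (p=0.5), maximizing binary entropy at 1 bit. The biased coin has H(0.73) ≈ 0.841 bits — its outcome is more predictable, so its entropy is lower.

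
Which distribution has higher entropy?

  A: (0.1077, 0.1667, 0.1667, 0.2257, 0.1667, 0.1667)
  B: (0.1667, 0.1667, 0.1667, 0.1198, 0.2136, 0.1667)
B

Both distributions are close to uniform, making this a harder comparison.

H(A) = 2.5542 bits
H(B) = 2.5657 bits

The distribution closer to uniform has higher entropy.
Answer: B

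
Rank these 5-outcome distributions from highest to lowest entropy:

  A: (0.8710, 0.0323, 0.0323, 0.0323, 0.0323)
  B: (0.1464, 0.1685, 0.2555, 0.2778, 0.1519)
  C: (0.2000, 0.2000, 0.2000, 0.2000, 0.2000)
C > B > A

Key insight: Entropy is maximized by uniform distributions and minimized by concentrated distributions.

- Uniform distributions have maximum entropy log₂(5) = 2.3219 bits
- The more "peaked" or concentrated a distribution, the lower its entropy

Entropies:
  H(A) = 0.8127 bits
  H(B) = 2.2680 bits
  H(C) = 2.3219 bits

Ranking: C > B > A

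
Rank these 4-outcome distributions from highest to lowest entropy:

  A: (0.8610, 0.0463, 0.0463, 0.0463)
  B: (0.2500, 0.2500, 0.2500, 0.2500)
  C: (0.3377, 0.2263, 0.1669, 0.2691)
B > C > A

Key insight: Entropy is maximized by uniform distributions and minimized by concentrated distributions.

- Uniform distributions have maximum entropy log₂(4) = 2.0000 bits
- The more "peaked" or concentrated a distribution, the lower its entropy

Entropies:
  H(A) = 0.8019 bits
  H(B) = 2.0000 bits
  H(C) = 1.9548 bits

Ranking: B > C > A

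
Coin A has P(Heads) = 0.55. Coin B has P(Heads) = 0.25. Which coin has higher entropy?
A

For binary distributions, entropy is maximized at p=0.5 and decreases as p moves toward 0 or 1.

H(A) = H(0.55) = 0.9928 bits
H(B) = H(0.25) = 0.8113 bits

Distribution A (p=0.55) is closer to uniform (p=0.5), so it has higher entropy.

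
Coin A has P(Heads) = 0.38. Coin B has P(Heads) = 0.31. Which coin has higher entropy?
A

For binary distributions, entropy is maximized at p=0.5 and decreases as p moves toward 0 or 1.

H(A) = H(0.38) = 0.9580 bits
H(B) = H(0.31) = 0.8932 bits

Distribution A (p=0.38) is closer to uniform (p=0.5), so it has higher entropy.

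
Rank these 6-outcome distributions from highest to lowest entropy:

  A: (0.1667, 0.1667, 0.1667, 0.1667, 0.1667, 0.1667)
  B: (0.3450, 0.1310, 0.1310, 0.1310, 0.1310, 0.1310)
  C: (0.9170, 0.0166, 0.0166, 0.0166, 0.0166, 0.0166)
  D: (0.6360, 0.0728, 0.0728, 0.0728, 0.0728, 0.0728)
A > B > D > C

Key insight: Entropy is maximized by uniform distributions and minimized by concentrated distributions.

Entropies:
  H(A) = 2.5850 bits
  H(B) = 2.4504 bits
  H(C) = 0.6054 bits
  H(D) = 1.7911 bits

Ranking: A > B > D > C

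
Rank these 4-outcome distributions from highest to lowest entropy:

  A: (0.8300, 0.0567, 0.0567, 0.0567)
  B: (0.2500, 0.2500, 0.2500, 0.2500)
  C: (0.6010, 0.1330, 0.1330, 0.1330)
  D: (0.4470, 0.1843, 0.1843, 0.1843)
B > D > C > A

Key insight: Entropy is maximized by uniform distributions and minimized by concentrated distributions.

Entropies:
  H(A) = 0.9271 bits
  H(B) = 2.0000 bits
  H(C) = 1.6028 bits
  H(D) = 1.8684 bits

Ranking: B > D > C > A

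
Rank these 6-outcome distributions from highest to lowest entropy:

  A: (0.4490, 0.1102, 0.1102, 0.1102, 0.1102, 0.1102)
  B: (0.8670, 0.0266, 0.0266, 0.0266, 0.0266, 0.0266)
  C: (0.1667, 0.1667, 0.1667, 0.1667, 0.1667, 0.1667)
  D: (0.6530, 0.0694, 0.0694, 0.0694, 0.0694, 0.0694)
C > A > D > B

Key insight: Entropy is maximized by uniform distributions and minimized by concentrated distributions.

Entropies:
  H(A) = 2.2719 bits
  H(B) = 0.8744 bits
  H(C) = 2.5850 bits
  H(D) = 1.7371 bits

Ranking: C > A > D > B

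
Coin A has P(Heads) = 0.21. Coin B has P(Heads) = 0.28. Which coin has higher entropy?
B

For binary distributions, entropy is maximized at p=0.5 and decreases as p moves toward 0 or 1.

H(A) = H(0.21) = 0.7415 bits
H(B) = H(0.28) = 0.8555 bits

Distribution B (p=0.28) is closer to uniform (p=0.5), so it has higher entropy.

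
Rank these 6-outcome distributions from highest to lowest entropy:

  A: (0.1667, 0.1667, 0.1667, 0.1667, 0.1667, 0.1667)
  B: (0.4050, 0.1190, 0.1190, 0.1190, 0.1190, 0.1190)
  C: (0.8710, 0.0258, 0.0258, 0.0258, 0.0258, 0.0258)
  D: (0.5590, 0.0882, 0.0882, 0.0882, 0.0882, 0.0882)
A > B > D > C

Key insight: Entropy is maximized by uniform distributions and minimized by concentrated distributions.

Entropies:
  H(A) = 2.5850 bits
  H(B) = 2.3553 bits
  H(C) = 0.8542 bits
  H(D) = 2.0139 bits

Ranking: A > B > D > C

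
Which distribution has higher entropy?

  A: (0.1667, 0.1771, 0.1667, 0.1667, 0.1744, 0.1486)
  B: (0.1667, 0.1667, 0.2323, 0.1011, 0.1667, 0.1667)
A

Both distributions are close to uniform, making this a harder comparison.

H(A) = 2.5828 bits
H(B) = 2.5467 bits

The distribution closer to uniform has higher entropy.
Answer: A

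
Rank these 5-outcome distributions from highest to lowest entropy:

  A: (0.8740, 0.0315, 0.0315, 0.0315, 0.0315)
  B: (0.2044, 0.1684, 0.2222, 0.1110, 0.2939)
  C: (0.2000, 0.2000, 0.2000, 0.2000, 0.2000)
C > B > A

Key insight: Entropy is maximized by uniform distributions and minimized by concentrated distributions.

- Uniform distributions have maximum entropy log₂(5) = 2.3219 bits
- The more "peaked" or concentrated a distribution, the lower its entropy

Entropies:
  H(A) = 0.7984 bits
  H(B) = 2.2545 bits
  H(C) = 2.3219 bits

Ranking: C > B > A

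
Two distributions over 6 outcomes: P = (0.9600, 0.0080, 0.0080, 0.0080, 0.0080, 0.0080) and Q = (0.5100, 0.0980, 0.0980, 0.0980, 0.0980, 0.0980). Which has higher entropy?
Q

P is highly concentrated on one outcome (96%), making it nearly deterministic. Q spreads its mass more evenly (max 51%). The more spread-out distribution has higher entropy: H(P) ≈ 0.335 bits, H(Q) ≈ 2.137 bits.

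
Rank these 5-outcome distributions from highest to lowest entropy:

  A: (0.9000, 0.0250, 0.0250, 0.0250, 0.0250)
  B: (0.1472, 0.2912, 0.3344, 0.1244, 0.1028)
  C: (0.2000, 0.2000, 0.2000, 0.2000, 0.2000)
C > B > A

Key insight: Entropy is maximized by uniform distributions and minimized by concentrated distributions.

- Uniform distributions have maximum entropy log₂(5) = 2.3219 bits
- The more "peaked" or concentrated a distribution, the lower its entropy

Entropies:
  H(A) = 0.6690 bits
  H(B) = 2.1652 bits
  H(C) = 2.3219 bits

Ranking: C > B > A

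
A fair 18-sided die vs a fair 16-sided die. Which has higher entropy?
18-sided die

Both are uniform distributions; for uniform over n outcomes, H = log₂(n). H(18-sided) = log₂(18) = 4.170 bits and H(16-sided) = log₂(16) = 4.000 bits. More outcomes in a uniform distribution means higher entropy.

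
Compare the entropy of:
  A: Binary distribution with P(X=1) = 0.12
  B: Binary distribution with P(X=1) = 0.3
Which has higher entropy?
B

For binary distributions, entropy is maximized at p=0.5 and decreases as p moves toward 0 or 1.

H(A) = H(0.12) = 0.5294 bits
H(B) = H(0.3) = 0.8813 bits

Distribution B (p=0.3) is closer to uniform (p=0.5), so it has higher entropy.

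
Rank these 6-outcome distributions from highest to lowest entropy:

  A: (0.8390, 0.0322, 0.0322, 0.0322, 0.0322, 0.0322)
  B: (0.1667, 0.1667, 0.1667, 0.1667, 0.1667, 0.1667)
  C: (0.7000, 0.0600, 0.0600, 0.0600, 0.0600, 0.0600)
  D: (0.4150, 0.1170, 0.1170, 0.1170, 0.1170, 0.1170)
B > D > C > A

Key insight: Entropy is maximized by uniform distributions and minimized by concentrated distributions.

Entropies:
  H(A) = 1.0105 bits
  H(B) = 2.5850 bits
  H(C) = 1.5779 bits
  H(D) = 2.3374 bits

Ranking: B > D > C > A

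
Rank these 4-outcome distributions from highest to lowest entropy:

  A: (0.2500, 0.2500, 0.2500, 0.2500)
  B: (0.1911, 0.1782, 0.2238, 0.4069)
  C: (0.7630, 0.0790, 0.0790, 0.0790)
A > B > C

Key insight: Entropy is maximized by uniform distributions and minimized by concentrated distributions.

- Uniform distributions have maximum entropy log₂(4) = 2.0000 bits
- The more "peaked" or concentrated a distribution, the lower its entropy

Entropies:
  H(A) = 2.0000 bits
  H(B) = 1.9109 bits
  H(C) = 1.1657 bits

Ranking: A > B > C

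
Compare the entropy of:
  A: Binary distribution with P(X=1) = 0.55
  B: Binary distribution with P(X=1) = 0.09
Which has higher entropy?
A

For binary distributions, entropy is maximized at p=0.5 and decreases as p moves toward 0 or 1.

H(A) = H(0.55) = 0.9928 bits
H(B) = H(0.09) = 0.4365 bits

Distribution A (p=0.55) is closer to uniform (p=0.5), so it has higher entropy.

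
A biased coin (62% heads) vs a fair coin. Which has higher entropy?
Fair coin

The fair coin is uniform (p=0.5), maximizing binary entropy at 1 bit. The biased coin has H(0.62) ≈ 0.958 bits — its outcome is more predictable, so its entropy is lower.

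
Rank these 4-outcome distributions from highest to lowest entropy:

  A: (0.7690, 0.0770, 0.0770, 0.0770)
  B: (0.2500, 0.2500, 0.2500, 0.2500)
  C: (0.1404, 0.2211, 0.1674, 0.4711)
B > C > A

Key insight: Entropy is maximized by uniform distributions and minimized by concentrated distributions.

- Uniform distributions have maximum entropy log₂(4) = 2.0000 bits
- The more "peaked" or concentrated a distribution, the lower its entropy

Entropies:
  H(A) = 1.1459 bits
  H(B) = 2.0000 bits
  H(C) = 1.8222 bits

Ranking: B > C > A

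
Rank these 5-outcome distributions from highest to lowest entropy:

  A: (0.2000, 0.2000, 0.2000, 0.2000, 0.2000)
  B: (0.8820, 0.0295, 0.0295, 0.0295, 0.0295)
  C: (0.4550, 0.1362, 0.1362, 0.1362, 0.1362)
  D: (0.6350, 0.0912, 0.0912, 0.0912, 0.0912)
A > C > D > B

Key insight: Entropy is maximized by uniform distributions and minimized by concentrated distributions.

Entropies:
  H(A) = 2.3219 bits
  H(B) = 0.7596 bits
  H(C) = 2.0841 bits
  H(D) = 1.6768 bits

Ranking: A > C > D > B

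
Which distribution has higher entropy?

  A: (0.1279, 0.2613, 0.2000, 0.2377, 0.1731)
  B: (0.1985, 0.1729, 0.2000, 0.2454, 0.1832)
B

Both distributions are close to uniform, making this a harder comparison.

H(A) = 2.2805 bits
H(B) = 2.3112 bits

The distribution closer to uniform has higher entropy.
Answer: B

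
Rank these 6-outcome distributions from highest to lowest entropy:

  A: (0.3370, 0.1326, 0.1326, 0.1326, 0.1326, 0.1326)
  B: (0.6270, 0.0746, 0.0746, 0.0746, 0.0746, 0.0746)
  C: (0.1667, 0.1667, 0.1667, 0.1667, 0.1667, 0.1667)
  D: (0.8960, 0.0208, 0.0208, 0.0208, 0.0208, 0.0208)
C > A > B > D

Key insight: Entropy is maximized by uniform distributions and minimized by concentrated distributions.

Entropies:
  H(A) = 2.4614 bits
  H(B) = 1.8190 bits
  H(C) = 2.5850 bits
  H(D) = 0.7230 bits

Ranking: C > A > B > D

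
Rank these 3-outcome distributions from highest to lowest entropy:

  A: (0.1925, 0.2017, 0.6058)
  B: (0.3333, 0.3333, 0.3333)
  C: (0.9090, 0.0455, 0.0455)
B > A > C

Key insight: Entropy is maximized by uniform distributions and minimized by concentrated distributions.

- Uniform distributions have maximum entropy log₂(3) = 1.5850 bits
- The more "peaked" or concentrated a distribution, the lower its entropy

Entropies:
  H(A) = 1.3615 bits
  H(B) = 1.5850 bits
  H(C) = 0.5308 bits

Ranking: B > A > C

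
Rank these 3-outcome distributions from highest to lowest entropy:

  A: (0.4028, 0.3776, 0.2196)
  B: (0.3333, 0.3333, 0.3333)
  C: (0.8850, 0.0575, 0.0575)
B > A > C

Key insight: Entropy is maximized by uniform distributions and minimized by concentrated distributions.

- Uniform distributions have maximum entropy log₂(3) = 1.5850 bits
- The more "peaked" or concentrated a distribution, the lower its entropy

Entropies:
  H(A) = 1.5392 bits
  H(B) = 1.5850 bits
  H(C) = 0.6298 bits

Ranking: B > A > C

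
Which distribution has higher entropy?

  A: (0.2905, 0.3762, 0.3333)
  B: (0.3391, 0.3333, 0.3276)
B

Both distributions are close to uniform, making this a harder comparison.

H(A) = 1.5770 bits
H(B) = 1.5848 bits

The distribution closer to uniform has higher entropy.
Answer: B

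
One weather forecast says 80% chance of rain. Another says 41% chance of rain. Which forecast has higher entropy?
41% forecast

Treat each forecast as a Bernoulli distribution. Binary entropy is maximized at p=0.5 and falls off symmetrically toward 0 or 1. The 41% forecast is closer to 50%, so it is more uncertain. H(80%) ≈ 0.722 bits, H(41%) ≈ 0.977 bits.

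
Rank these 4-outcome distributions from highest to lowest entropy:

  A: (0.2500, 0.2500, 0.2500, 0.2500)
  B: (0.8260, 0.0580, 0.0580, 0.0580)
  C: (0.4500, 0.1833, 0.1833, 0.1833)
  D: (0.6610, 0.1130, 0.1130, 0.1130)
A > C > D > B

Key insight: Entropy is maximized by uniform distributions and minimized by concentrated distributions.

Entropies:
  H(A) = 2.0000 bits
  H(B) = 0.9426 bits
  H(C) = 1.8645 bits
  H(D) = 1.4612 bits

Ranking: A > C > D > B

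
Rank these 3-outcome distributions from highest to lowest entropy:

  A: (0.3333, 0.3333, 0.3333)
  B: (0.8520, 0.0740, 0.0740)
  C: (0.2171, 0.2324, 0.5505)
A > C > B

Key insight: Entropy is maximized by uniform distributions and minimized by concentrated distributions.

- Uniform distributions have maximum entropy log₂(3) = 1.5850 bits
- The more "peaked" or concentrated a distribution, the lower its entropy

Entropies:
  H(A) = 1.5850 bits
  H(B) = 0.7528 bits
  H(C) = 1.4418 bits

Ranking: A > C > B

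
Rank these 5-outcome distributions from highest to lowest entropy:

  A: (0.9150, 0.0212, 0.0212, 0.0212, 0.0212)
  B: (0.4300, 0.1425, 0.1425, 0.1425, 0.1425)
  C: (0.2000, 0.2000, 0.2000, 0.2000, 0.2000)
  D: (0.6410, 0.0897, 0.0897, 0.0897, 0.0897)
C > B > D > A

Key insight: Entropy is maximized by uniform distributions and minimized by concentrated distributions.

Entropies:
  H(A) = 0.5896 bits
  H(B) = 2.1258 bits
  H(C) = 2.3219 bits
  H(D) = 1.6598 bits

Ranking: C > B > D > A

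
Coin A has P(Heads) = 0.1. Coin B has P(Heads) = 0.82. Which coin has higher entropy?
B

For binary distributions, entropy is maximized at p=0.5 and decreases as p moves toward 0 or 1.

H(A) = H(0.1) = 0.4690 bits
H(B) = H(0.82) = 0.6801 bits

Distribution B (p=0.82) is closer to uniform (p=0.5), so it has higher entropy.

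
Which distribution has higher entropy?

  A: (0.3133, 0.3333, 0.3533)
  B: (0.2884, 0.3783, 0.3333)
A

Both distributions are close to uniform, making this a harder comparison.

H(A) = 1.5832 bits
H(B) = 1.5762 bits

The distribution closer to uniform has higher entropy.
Answer: A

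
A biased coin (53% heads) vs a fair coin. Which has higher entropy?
Fair coin

The fair coin is uniform (p=0.5), maximizing binary entropy at 1 bit. The biased coin has H(0.53) ≈ 0.997 bits — its outcome is more predictable, so its entropy is lower.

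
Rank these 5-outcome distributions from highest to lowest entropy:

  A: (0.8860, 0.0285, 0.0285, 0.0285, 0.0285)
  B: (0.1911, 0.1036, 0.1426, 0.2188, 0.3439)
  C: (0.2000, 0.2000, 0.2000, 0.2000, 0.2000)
C > B > A

Key insight: Entropy is maximized by uniform distributions and minimized by concentrated distributions.

- Uniform distributions have maximum entropy log₂(5) = 2.3219 bits
- The more "peaked" or concentrated a distribution, the lower its entropy

Entropies:
  H(A) = 0.7399 bits
  H(B) = 2.2051 bits
  H(C) = 2.3219 bits

Ranking: C > B > A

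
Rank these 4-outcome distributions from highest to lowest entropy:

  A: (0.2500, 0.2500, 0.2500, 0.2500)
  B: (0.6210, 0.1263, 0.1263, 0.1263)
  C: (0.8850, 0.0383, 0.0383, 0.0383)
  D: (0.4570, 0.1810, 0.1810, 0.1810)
A > D > B > C

Key insight: Entropy is maximized by uniform distributions and minimized by concentrated distributions.

Entropies:
  H(A) = 2.0000 bits
  H(B) = 1.5580 bits
  H(C) = 0.6971 bits
  H(D) = 1.8553 bits

Ranking: A > D > B > C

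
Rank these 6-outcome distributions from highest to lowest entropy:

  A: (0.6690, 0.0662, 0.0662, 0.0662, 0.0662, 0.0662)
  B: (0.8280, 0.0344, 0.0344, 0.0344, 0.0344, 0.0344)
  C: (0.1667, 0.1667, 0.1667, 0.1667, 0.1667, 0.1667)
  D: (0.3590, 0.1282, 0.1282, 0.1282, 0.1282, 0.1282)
C > D > A > B

Key insight: Entropy is maximized by uniform distributions and minimized by concentrated distributions.

Entropies:
  H(A) = 1.6845 bits
  H(B) = 1.0616 bits
  H(C) = 2.5850 bits
  H(D) = 2.4302 bits

Ranking: C > D > A > B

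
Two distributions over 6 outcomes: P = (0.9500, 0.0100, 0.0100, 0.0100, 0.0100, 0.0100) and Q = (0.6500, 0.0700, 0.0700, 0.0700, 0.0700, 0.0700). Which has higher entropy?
Q

P is highly concentrated on one outcome (95%), making it nearly deterministic. Q spreads its mass more evenly (max 65%). The more spread-out distribution has higher entropy: H(P) ≈ 0.402 bits, H(Q) ≈ 1.747 bits.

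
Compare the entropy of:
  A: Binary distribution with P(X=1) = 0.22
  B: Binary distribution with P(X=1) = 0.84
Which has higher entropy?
A

For binary distributions, entropy is maximized at p=0.5 and decreases as p moves toward 0 or 1.

H(A) = H(0.22) = 0.7602 bits
H(B) = H(0.84) = 0.6343 bits

Distribution A (p=0.22) is closer to uniform (p=0.5), so it has higher entropy.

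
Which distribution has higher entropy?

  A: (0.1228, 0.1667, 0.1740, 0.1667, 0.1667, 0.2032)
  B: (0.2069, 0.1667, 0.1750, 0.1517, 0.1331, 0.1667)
B

Both distributions are close to uniform, making this a harder comparison.

H(A) = 2.5702 bits
H(B) = 2.5719 bits

The distribution closer to uniform has higher entropy.
Answer: B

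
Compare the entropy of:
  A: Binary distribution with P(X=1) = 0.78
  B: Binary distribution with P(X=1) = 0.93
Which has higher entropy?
A

For binary distributions, entropy is maximized at p=0.5 and decreases as p moves toward 0 or 1.

H(A) = H(0.78) = 0.7602 bits
H(B) = H(0.93) = 0.3659 bits

Distribution A (p=0.78) is closer to uniform (p=0.5), so it has higher entropy.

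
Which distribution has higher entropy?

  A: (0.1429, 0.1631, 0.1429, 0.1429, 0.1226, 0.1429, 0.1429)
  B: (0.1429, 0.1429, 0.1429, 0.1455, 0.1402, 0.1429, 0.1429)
B

Both distributions are close to uniform, making this a harder comparison.

H(A) = 2.8032 bits
H(B) = 2.8073 bits

The distribution closer to uniform has higher entropy.
Answer: B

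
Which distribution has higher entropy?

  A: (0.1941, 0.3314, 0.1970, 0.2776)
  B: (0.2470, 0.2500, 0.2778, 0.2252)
B

Both distributions are close to uniform, making this a harder comparison.

H(A) = 1.9620 bits
H(B) = 1.9960 bits

The distribution closer to uniform has higher entropy.
Answer: B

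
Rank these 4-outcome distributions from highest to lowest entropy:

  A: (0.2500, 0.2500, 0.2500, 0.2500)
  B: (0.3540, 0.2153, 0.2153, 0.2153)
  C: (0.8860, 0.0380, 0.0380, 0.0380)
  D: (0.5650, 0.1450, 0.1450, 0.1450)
A > B > D > C

Key insight: Entropy is maximized by uniform distributions and minimized by concentrated distributions.

Entropies:
  H(A) = 2.0000 bits
  H(B) = 1.9615 bits
  H(C) = 0.6926 bits
  H(D) = 1.6772 bits

Ranking: A > B > D > C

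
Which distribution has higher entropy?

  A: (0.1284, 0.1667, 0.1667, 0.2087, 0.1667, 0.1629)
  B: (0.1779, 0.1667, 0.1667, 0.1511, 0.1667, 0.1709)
B

Both distributions are close to uniform, making this a harder comparison.

H(A) = 2.5710 bits
H(B) = 2.5833 bits

The distribution closer to uniform has higher entropy.
Answer: B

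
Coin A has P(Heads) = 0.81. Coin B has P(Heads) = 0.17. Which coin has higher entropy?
A

For binary distributions, entropy is maximized at p=0.5 and decreases as p moves toward 0 or 1.

H(A) = H(0.81) = 0.7015 bits
H(B) = H(0.17) = 0.6577 bits

Distribution A (p=0.81) is closer to uniform (p=0.5), so it has higher entropy.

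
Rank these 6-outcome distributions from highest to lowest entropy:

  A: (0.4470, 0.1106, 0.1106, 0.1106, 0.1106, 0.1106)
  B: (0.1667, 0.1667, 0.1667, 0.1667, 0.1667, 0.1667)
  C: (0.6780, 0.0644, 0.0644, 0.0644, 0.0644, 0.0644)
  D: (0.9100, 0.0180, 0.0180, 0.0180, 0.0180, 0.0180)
B > A > C > D

Key insight: Entropy is maximized by uniform distributions and minimized by concentrated distributions.

Entropies:
  H(A) = 2.2759 bits
  H(B) = 2.5850 bits
  H(C) = 1.6542 bits
  H(D) = 0.6454 bits

Ranking: B > A > C > D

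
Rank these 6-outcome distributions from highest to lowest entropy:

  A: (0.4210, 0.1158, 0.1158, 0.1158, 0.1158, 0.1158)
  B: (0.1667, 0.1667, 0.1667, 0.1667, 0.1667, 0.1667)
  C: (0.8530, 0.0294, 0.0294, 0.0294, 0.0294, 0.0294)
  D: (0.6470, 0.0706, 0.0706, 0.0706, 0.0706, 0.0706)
B > A > D > C

Key insight: Entropy is maximized by uniform distributions and minimized by concentrated distributions.

Entropies:
  H(A) = 2.3263 bits
  H(B) = 2.5850 bits
  H(C) = 0.9436 bits
  H(D) = 1.7564 bits

Ranking: B > A > D > C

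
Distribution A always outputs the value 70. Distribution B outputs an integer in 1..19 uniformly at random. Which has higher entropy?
B

A is deterministic, so H(A) = 0. B is uniform over 19 outcomes, so H(B) = log₂(19) = 4.248 bits. Any distribution with genuine randomness has higher entropy than a deterministic one.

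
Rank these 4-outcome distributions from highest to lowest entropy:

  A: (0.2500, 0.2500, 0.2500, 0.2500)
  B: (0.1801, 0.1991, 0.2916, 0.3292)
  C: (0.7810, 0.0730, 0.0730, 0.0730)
A > B > C

Key insight: Entropy is maximized by uniform distributions and minimized by concentrated distributions.

- Uniform distributions have maximum entropy log₂(4) = 2.0000 bits
- The more "peaked" or concentrated a distribution, the lower its entropy

Entropies:
  H(A) = 2.0000 bits
  H(B) = 1.9552 bits
  H(C) = 1.1054 bits

Ranking: A > B > C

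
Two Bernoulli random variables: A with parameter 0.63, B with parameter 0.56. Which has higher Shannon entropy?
B

For binary distributions, entropy is maximized at p=0.5 and decreases as p moves toward 0 or 1.

H(A) = H(0.63) = 0.9507 bits
H(B) = H(0.56) = 0.9896 bits

Distribution B (p=0.56) is closer to uniform (p=0.5), so it has higher entropy.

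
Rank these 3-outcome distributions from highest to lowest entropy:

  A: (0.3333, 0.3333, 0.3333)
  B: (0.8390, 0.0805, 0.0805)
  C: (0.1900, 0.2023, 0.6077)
A > C > B

Key insight: Entropy is maximized by uniform distributions and minimized by concentrated distributions.

- Uniform distributions have maximum entropy log₂(3) = 1.5850 bits
- The more "peaked" or concentrated a distribution, the lower its entropy

Entropies:
  H(A) = 1.5850 bits
  H(B) = 0.7977 bits
  H(C) = 1.3582 bits

Ranking: A > C > B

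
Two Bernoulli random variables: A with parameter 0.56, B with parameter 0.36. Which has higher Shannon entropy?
A

For binary distributions, entropy is maximized at p=0.5 and decreases as p moves toward 0 or 1.

H(A) = H(0.56) = 0.9896 bits
H(B) = H(0.36) = 0.9427 bits

Distribution A (p=0.56) is closer to uniform (p=0.5), so it has higher entropy.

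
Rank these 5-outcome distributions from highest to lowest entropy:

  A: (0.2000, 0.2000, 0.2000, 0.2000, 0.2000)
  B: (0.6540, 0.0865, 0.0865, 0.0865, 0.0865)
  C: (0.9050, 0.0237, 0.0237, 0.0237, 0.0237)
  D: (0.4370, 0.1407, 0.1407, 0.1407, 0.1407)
A > D > B > C

Key insight: Entropy is maximized by uniform distributions and minimized by concentrated distributions.

Entropies:
  H(A) = 2.3219 bits
  H(B) = 1.6224 bits
  H(C) = 0.6429 bits
  H(D) = 2.1145 bits

Ranking: A > D > B > C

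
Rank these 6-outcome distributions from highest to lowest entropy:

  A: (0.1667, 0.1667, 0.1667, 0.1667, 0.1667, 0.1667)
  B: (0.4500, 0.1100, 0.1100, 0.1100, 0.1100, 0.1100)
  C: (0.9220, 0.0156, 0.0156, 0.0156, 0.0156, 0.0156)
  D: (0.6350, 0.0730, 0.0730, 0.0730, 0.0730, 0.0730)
A > B > D > C

Key insight: Entropy is maximized by uniform distributions and minimized by concentrated distributions.

Entropies:
  H(A) = 2.5850 bits
  H(B) = 2.2698 bits
  H(C) = 0.5762 bits
  H(D) = 1.7943 bits

Ranking: A > B > D > C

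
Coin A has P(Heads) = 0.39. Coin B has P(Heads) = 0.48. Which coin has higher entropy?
B

For binary distributions, entropy is maximized at p=0.5 and decreases as p moves toward 0 or 1.

H(A) = H(0.39) = 0.9648 bits
H(B) = H(0.48) = 0.9988 bits

Distribution B (p=0.48) is closer to uniform (p=0.5), so it has higher entropy.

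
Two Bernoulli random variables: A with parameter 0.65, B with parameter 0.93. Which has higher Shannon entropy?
A

For binary distributions, entropy is maximized at p=0.5 and decreases as p moves toward 0 or 1.

H(A) = H(0.65) = 0.9341 bits
H(B) = H(0.93) = 0.3659 bits

Distribution A (p=0.65) is closer to uniform (p=0.5), so it has higher entropy.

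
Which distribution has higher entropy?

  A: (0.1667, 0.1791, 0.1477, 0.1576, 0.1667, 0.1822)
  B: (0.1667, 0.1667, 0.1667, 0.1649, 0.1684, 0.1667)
B

Both distributions are close to uniform, making this a harder comparison.

H(A) = 2.5813 bits
H(B) = 2.5849 bits

The distribution closer to uniform has higher entropy.
Answer: B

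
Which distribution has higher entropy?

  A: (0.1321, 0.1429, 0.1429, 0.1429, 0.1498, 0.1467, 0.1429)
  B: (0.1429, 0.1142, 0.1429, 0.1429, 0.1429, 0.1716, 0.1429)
A

Both distributions are close to uniform, making this a harder comparison.

H(A) = 2.8064 bits
H(B) = 2.7990 bits

The distribution closer to uniform has higher entropy.
Answer: A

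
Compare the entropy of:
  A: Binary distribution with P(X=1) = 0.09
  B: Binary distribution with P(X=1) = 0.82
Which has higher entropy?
B

For binary distributions, entropy is maximized at p=0.5 and decreases as p moves toward 0 or 1.

H(A) = H(0.09) = 0.4365 bits
H(B) = H(0.82) = 0.6801 bits

Distribution B (p=0.82) is closer to uniform (p=0.5), so it has higher entropy.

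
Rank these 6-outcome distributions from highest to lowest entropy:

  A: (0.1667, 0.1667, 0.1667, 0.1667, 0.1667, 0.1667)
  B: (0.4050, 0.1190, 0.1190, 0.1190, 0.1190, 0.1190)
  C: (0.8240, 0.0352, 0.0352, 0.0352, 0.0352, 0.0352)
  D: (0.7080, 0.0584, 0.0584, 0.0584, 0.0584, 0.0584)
A > B > D > C

Key insight: Entropy is maximized by uniform distributions and minimized by concentrated distributions.

Entropies:
  H(A) = 2.5850 bits
  H(B) = 2.3553 bits
  H(C) = 1.0799 bits
  H(D) = 1.5493 bits

Ranking: A > B > D > C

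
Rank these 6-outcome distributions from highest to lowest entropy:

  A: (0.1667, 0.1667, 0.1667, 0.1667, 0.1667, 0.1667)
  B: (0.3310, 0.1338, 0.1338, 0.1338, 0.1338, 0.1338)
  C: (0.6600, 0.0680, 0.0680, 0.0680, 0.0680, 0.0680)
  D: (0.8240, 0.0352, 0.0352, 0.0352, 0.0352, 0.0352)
A > B > C > D

Key insight: Entropy is maximized by uniform distributions and minimized by concentrated distributions.

Entropies:
  H(A) = 2.5850 bits
  H(B) = 2.4693 bits
  H(C) = 1.7143 bits
  H(D) = 1.0799 bits

Ranking: A > B > C > D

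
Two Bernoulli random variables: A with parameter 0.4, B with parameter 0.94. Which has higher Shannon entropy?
A

For binary distributions, entropy is maximized at p=0.5 and decreases as p moves toward 0 or 1.

H(A) = H(0.4) = 0.9710 bits
H(B) = H(0.94) = 0.3274 bits

Distribution A (p=0.4) is closer to uniform (p=0.5), so it has higher entropy.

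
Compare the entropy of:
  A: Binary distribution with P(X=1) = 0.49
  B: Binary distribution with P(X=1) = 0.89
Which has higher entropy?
A

For binary distributions, entropy is maximized at p=0.5 and decreases as p moves toward 0 or 1.

H(A) = H(0.49) = 0.9997 bits
H(B) = H(0.89) = 0.4999 bits

Distribution A (p=0.49) is closer to uniform (p=0.5), so it has higher entropy.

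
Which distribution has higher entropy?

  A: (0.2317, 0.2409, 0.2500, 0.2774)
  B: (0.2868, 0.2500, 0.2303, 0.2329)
A

Both distributions are close to uniform, making this a harder comparison.

H(A) = 1.9967 bits
H(B) = 1.9943 bits

The distribution closer to uniform has higher entropy.
Answer: A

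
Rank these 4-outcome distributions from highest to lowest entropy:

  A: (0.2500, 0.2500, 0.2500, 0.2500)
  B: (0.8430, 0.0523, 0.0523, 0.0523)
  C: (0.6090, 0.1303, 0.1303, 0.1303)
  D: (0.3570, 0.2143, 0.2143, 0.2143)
A > D > C > B

Key insight: Entropy is maximized by uniform distributions and minimized by concentrated distributions.

Entropies:
  H(A) = 2.0000 bits
  H(B) = 0.8759 bits
  H(C) = 1.5852 bits
  H(D) = 1.9593 bits

Ranking: A > D > C > B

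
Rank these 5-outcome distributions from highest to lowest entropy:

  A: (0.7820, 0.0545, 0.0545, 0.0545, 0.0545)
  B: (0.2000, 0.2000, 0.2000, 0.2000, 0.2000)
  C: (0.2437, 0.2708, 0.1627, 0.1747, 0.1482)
B > C > A

Key insight: Entropy is maximized by uniform distributions and minimized by concentrated distributions.

- Uniform distributions have maximum entropy log₂(5) = 2.3219 bits
- The more "peaked" or concentrated a distribution, the lower its entropy

Entropies:
  H(A) = 1.1925 bits
  H(B) = 2.3219 bits
  H(C) = 2.2808 bits

Ranking: B > C > A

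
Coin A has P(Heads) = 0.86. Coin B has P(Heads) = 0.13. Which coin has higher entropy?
A

For binary distributions, entropy is maximized at p=0.5 and decreases as p moves toward 0 or 1.

H(A) = H(0.86) = 0.5842 bits
H(B) = H(0.13) = 0.5574 bits

Distribution A (p=0.86) is closer to uniform (p=0.5), so it has higher entropy.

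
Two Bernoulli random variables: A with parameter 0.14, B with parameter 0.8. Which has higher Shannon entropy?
B

For binary distributions, entropy is maximized at p=0.5 and decreases as p moves toward 0 or 1.

H(A) = H(0.14) = 0.5842 bits
H(B) = H(0.8) = 0.7219 bits

Distribution B (p=0.8) is closer to uniform (p=0.5), so it has higher entropy.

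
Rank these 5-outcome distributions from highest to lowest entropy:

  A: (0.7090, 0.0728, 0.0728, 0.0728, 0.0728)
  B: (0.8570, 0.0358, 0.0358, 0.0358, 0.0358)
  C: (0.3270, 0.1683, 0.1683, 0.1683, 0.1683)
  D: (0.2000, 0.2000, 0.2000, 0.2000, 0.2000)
D > C > A > B

Key insight: Entropy is maximized by uniform distributions and minimized by concentrated distributions.

Entropies:
  H(A) = 1.4520 bits
  H(B) = 0.8780 bits
  H(C) = 2.2578 bits
  H(D) = 2.3219 bits

Ranking: D > C > A > B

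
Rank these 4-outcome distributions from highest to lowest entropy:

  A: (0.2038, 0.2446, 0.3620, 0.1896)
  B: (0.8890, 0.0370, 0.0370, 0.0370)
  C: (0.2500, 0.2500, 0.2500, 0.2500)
C > A > B

Key insight: Entropy is maximized by uniform distributions and minimized by concentrated distributions.

- Uniform distributions have maximum entropy log₂(4) = 2.0000 bits
- The more "peaked" or concentrated a distribution, the lower its entropy

Entropies:
  H(A) = 1.9501 bits
  H(B) = 0.6789 bits
  H(C) = 2.0000 bits

Ranking: C > A > B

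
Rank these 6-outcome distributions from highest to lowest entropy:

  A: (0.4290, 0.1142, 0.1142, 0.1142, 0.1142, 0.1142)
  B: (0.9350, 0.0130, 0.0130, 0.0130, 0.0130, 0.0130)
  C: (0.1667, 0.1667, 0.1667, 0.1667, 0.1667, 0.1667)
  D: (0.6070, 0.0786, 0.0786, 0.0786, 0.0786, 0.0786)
C > A > D > B

Key insight: Entropy is maximized by uniform distributions and minimized by concentrated distributions.

Entropies:
  H(A) = 2.3112 bits
  H(B) = 0.4979 bits
  H(C) = 2.5850 bits
  H(D) = 1.8792 bits

Ranking: C > A > D > B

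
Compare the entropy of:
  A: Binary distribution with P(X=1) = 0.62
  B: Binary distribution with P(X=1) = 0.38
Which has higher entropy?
Equal

For binary distributions, entropy is maximized at p=0.5 and decreases as p moves toward 0 or 1.

H(A) = H(0.62) = 0.9580 bits
H(B) = H(0.38) = 0.9580 bits

Both distributions are equally far from uniform (|0.62-0.5| = |0.38-0.5|), so they have the same entropy.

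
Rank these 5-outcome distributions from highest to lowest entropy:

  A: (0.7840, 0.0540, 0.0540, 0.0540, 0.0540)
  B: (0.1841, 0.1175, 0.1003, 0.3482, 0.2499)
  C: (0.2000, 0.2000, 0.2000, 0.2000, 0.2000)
C > B > A

Key insight: Entropy is maximized by uniform distributions and minimized by concentrated distributions.

- Uniform distributions have maximum entropy log₂(5) = 2.3219 bits
- The more "peaked" or concentrated a distribution, the lower its entropy

Entropies:
  H(A) = 1.1848 bits
  H(B) = 2.1751 bits
  H(C) = 2.3219 bits

Ranking: C > B > A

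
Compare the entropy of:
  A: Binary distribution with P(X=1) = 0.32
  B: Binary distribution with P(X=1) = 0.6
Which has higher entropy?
B

For binary distributions, entropy is maximized at p=0.5 and decreases as p moves toward 0 or 1.

H(A) = H(0.32) = 0.9044 bits
H(B) = H(0.6) = 0.9710 bits

Distribution B (p=0.6) is closer to uniform (p=0.5), so it has higher entropy.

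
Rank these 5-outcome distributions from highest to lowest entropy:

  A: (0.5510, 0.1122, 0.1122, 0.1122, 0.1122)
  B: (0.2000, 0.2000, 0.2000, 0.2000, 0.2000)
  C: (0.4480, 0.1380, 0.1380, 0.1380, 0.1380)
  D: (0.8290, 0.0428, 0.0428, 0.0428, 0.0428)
B > C > A > D

Key insight: Entropy is maximized by uniform distributions and minimized by concentrated distributions.

Entropies:
  H(A) = 1.8905 bits
  H(B) = 2.3219 bits
  H(C) = 2.0962 bits
  H(D) = 1.0020 bits

Ranking: B > C > A > D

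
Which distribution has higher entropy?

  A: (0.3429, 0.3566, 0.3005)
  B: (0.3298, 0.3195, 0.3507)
B

Both distributions are close to uniform, making this a harder comparison.

H(A) = 1.5812 bits
H(B) = 1.5839 bits

The distribution closer to uniform has higher entropy.
Answer: B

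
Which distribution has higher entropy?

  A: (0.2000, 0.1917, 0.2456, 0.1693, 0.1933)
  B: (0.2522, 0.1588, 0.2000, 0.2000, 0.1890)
A

Both distributions are close to uniform, making this a harder comparison.

H(A) = 2.3109 bits
H(B) = 2.3058 bits

The distribution closer to uniform has higher entropy.
Answer: A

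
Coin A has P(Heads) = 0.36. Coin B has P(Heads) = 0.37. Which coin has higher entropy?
B

For binary distributions, entropy is maximized at p=0.5 and decreases as p moves toward 0 or 1.

H(A) = H(0.36) = 0.9427 bits
H(B) = H(0.37) = 0.9507 bits

Distribution B (p=0.37) is closer to uniform (p=0.5), so it has higher entropy.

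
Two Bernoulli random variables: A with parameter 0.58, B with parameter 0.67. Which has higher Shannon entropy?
A

For binary distributions, entropy is maximized at p=0.5 and decreases as p moves toward 0 or 1.

H(A) = H(0.58) = 0.9815 bits
H(B) = H(0.67) = 0.9149 bits

Distribution A (p=0.58) is closer to uniform (p=0.5), so it has higher entropy.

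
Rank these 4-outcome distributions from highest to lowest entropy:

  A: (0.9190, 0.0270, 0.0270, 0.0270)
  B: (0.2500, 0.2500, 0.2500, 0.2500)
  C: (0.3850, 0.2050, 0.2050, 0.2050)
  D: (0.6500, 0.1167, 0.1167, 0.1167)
B > C > D > A

Key insight: Entropy is maximized by uniform distributions and minimized by concentrated distributions.

Entropies:
  H(A) = 0.5341 bits
  H(B) = 2.0000 bits
  H(C) = 1.9362 bits
  H(D) = 1.4888 bits

Ranking: B > C > D > A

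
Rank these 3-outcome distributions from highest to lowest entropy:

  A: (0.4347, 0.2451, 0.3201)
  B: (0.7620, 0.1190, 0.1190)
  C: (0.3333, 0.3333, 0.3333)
C > A > B

Key insight: Entropy is maximized by uniform distributions and minimized by concentrated distributions.

- Uniform distributions have maximum entropy log₂(3) = 1.5850 bits
- The more "peaked" or concentrated a distribution, the lower its entropy

Entropies:
  H(A) = 1.5457 bits
  H(B) = 1.0297 bits
  H(C) = 1.5850 bits

Ranking: C > A > B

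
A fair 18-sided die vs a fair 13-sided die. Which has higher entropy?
18-sided die

Both are uniform distributions; for uniform over n outcomes, H = log₂(n). H(18-sided) = log₂(18) = 4.170 bits and H(13-sided) = log₂(13) = 3.700 bits. More outcomes in a uniform distribution means higher entropy.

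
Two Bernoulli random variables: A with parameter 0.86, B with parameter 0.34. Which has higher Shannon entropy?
B

For binary distributions, entropy is maximized at p=0.5 and decreases as p moves toward 0 or 1.

H(A) = H(0.86) = 0.5842 bits
H(B) = H(0.34) = 0.9248 bits

Distribution B (p=0.34) is closer to uniform (p=0.5), so it has higher entropy.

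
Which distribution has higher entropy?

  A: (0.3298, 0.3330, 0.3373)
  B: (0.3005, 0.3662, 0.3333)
A

Both distributions are close to uniform, making this a harder comparison.

H(A) = 1.5849 bits
H(B) = 1.5803 bits

The distribution closer to uniform has higher entropy.
Answer: A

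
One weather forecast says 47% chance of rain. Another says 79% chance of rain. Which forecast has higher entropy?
47% forecast

Treat each forecast as a Bernoulli distribution. Binary entropy is maximized at p=0.5 and falls off symmetrically toward 0 or 1. The 47% forecast is closer to 50%, so it is more uncertain. H(47%) ≈ 0.997 bits, H(79%) ≈ 0.741 bits.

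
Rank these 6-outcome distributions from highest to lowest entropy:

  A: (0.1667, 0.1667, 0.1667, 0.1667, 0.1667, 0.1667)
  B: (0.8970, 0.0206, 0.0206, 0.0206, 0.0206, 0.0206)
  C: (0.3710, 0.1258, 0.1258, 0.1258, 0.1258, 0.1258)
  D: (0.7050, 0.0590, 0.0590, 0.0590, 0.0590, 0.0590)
A > C > D > B

Key insight: Entropy is maximized by uniform distributions and minimized by concentrated distributions.

Entropies:
  H(A) = 2.5850 bits
  H(B) = 0.7176 bits
  H(C) = 2.4119 bits
  H(D) = 1.5601 bits

Ranking: A > C > D > B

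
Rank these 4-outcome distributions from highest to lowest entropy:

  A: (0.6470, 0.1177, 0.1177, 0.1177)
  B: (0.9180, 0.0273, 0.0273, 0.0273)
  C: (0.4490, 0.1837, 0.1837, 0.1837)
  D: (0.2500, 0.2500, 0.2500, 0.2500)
D > C > A > B

Key insight: Entropy is maximized by uniform distributions and minimized by concentrated distributions.

Entropies:
  H(A) = 1.4962 bits
  H(B) = 0.5392 bits
  H(C) = 1.8658 bits
  H(D) = 2.0000 bits

Ranking: D > C > A > B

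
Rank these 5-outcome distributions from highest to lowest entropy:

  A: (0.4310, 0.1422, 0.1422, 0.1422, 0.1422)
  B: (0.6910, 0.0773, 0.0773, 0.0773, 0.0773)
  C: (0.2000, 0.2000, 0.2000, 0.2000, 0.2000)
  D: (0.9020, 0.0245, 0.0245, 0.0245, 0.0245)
C > A > B > D

Key insight: Entropy is maximized by uniform distributions and minimized by concentrated distributions.

Entropies:
  H(A) = 2.1242 bits
  H(B) = 1.5100 bits
  H(C) = 2.3219 bits
  H(D) = 0.6586 bits

Ranking: C > A > B > D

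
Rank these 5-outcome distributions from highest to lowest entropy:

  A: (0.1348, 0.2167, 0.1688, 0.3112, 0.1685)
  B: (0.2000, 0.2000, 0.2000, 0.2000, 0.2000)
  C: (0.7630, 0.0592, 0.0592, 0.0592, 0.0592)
B > A > C

Key insight: Entropy is maximized by uniform distributions and minimized by concentrated distributions.

- Uniform distributions have maximum entropy log₂(5) = 2.3219 bits
- The more "peaked" or concentrated a distribution, the lower its entropy

Entropies:
  H(A) = 2.2581 bits
  H(B) = 2.3219 bits
  H(C) = 1.2640 bits

Ranking: B > A > C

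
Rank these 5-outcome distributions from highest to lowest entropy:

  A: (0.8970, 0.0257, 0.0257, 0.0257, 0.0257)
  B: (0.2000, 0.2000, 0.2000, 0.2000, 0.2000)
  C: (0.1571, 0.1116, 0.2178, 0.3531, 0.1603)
B > C > A

Key insight: Entropy is maximized by uniform distributions and minimized by concentrated distributions.

- Uniform distributions have maximum entropy log₂(5) = 2.3219 bits
- The more "peaked" or concentrated a distribution, the lower its entropy

Entropies:
  H(A) = 0.6844 bits
  H(B) = 2.3219 bits
  H(C) = 2.2053 bits

Ranking: B > C > A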